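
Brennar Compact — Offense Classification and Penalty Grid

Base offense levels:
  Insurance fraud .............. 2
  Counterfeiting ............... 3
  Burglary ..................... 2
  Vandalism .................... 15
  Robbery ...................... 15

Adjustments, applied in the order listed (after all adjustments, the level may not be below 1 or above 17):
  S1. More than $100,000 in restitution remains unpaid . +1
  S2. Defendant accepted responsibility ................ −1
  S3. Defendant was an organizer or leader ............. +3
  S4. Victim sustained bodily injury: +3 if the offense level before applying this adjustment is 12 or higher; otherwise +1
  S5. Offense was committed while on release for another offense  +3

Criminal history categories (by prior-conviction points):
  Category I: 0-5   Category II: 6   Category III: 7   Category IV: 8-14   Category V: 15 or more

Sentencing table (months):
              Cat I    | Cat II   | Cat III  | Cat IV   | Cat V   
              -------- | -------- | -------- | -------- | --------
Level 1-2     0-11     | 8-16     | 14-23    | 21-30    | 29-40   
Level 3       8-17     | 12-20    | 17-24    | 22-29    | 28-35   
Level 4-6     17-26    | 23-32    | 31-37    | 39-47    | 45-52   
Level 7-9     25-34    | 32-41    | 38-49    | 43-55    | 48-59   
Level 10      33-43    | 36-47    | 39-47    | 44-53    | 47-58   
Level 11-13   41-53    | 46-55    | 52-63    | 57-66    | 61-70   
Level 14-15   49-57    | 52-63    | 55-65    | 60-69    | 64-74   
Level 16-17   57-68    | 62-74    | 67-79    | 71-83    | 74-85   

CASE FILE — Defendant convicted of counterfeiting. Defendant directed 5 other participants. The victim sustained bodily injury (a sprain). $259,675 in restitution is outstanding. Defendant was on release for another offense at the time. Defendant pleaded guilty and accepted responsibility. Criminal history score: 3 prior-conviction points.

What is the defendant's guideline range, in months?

Base offense level for counterfeiting: 3.
S1 applies: 3 + 1 = 4.
S2 applies: 4 − 1 = 3.
S3 applies: 3 + 3 = 6.
S4 applies (level before this adjustment is 6 < 12, so +1): 6 + 1 = 7.
S5 applies: 7 + 3 = 10.
Final offense level: 10.
Criminal history: 3 prior points → Category I (0-5).
Level 10 falls in the 10 band.
Grid: Level 10 × Category I = 33-43 months.

33-43 months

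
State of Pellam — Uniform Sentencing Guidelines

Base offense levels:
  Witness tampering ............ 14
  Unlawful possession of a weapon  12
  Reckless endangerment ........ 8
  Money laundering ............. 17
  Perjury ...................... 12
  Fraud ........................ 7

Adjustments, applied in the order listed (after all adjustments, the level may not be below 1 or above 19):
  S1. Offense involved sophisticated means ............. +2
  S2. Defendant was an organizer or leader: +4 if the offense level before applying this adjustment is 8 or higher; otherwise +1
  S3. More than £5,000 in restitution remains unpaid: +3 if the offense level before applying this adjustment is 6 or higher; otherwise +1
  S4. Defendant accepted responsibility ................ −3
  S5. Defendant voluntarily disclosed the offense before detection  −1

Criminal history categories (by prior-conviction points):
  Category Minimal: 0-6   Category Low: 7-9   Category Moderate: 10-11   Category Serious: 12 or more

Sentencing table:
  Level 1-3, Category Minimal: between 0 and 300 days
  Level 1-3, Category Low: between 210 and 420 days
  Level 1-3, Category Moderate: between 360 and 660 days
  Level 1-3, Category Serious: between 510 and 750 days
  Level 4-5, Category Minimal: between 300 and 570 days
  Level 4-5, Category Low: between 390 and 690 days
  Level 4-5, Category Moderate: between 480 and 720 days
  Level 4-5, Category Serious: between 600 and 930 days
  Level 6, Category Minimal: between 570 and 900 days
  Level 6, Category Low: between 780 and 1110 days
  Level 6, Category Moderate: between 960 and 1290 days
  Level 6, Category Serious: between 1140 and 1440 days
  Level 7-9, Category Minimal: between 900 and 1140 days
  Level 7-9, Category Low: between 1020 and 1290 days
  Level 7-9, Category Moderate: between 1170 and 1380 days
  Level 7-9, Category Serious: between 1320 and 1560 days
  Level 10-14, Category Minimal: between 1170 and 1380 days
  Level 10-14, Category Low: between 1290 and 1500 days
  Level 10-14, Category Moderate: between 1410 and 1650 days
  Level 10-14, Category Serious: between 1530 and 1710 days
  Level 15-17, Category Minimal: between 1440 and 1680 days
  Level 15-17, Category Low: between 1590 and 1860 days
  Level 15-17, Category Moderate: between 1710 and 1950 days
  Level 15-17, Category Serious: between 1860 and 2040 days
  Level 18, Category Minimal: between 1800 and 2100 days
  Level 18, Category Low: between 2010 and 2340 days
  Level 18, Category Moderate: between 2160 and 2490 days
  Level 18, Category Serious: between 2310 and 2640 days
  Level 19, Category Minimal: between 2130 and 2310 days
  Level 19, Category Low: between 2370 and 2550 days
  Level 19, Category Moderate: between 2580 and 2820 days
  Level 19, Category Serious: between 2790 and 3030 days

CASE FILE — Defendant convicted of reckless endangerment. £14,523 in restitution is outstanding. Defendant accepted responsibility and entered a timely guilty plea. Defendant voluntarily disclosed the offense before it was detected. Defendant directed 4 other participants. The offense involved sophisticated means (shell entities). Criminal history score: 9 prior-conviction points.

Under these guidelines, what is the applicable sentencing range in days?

Base offense level for reckless endangerment: 8.
S1 applies: 8 + 2 = 10.
S2 applies (level before this adjustment is 10 ≥ 8, so +4): 10 + 4 = 14.
S3 applies (level before this adjustment is 14 ≥ 6, so +3): 14 + 3 = 17.
S4 applies: 17 − 3 = 14.
S5 applies: 14 − 1 = 13.
Final offense level: 13.
Criminal history: 9 prior points → Category Low (7-9).
Level 13 falls in the 10-14 band.
Grid: Level 10-14 × Category Low = 1290-1500 days.

1290-1500 days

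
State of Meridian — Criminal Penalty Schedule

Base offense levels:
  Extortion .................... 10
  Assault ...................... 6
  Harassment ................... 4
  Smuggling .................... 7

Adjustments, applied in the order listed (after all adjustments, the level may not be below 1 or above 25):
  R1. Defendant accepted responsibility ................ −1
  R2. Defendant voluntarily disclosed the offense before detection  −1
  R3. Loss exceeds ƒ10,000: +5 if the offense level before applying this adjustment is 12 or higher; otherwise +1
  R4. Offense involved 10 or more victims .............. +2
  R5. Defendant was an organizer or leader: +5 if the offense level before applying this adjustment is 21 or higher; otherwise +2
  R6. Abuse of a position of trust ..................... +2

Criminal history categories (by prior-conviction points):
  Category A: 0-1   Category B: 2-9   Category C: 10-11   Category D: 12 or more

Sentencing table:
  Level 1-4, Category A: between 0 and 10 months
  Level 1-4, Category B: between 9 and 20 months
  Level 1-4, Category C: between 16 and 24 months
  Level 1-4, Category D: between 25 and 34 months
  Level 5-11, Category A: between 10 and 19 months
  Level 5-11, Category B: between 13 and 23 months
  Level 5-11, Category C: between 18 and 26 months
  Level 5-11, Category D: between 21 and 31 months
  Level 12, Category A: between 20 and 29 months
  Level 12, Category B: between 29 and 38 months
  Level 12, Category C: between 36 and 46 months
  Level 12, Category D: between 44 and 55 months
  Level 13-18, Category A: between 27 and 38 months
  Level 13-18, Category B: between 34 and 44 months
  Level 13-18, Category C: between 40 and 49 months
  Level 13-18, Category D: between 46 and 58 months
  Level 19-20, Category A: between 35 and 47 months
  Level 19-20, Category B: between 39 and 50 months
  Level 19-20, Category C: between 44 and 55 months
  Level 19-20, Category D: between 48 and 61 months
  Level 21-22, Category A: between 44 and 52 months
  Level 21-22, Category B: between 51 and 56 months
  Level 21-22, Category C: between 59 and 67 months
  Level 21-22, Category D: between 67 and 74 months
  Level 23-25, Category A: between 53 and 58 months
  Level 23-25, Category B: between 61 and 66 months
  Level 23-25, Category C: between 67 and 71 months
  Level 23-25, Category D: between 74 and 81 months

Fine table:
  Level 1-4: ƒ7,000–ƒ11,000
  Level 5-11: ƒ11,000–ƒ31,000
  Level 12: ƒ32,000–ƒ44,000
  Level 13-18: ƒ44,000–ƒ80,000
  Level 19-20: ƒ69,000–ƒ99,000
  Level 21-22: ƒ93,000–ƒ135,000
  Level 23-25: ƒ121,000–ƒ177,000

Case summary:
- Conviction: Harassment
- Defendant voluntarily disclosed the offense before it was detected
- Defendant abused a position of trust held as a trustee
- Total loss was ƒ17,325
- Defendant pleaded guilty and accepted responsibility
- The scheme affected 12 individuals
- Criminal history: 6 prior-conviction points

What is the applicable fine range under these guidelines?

ƒ11,000–ƒ31,000

Base offense level for harassment: 4.
R1 applies: 4 − 1 = 3.
R2 applies: 3 − 1 = 2.
R3 applies (level before this adjustment is 2 < 12, so +1): 2 + 1 = 3.
R4 applies: 3 + 2 = 5.
R6 applies: 5 + 2 = 7.
Final offense level: 7.
Level 7 falls in the 5-11 band.
Fine table: Level 5-11 → ƒ11,000–ƒ31,000.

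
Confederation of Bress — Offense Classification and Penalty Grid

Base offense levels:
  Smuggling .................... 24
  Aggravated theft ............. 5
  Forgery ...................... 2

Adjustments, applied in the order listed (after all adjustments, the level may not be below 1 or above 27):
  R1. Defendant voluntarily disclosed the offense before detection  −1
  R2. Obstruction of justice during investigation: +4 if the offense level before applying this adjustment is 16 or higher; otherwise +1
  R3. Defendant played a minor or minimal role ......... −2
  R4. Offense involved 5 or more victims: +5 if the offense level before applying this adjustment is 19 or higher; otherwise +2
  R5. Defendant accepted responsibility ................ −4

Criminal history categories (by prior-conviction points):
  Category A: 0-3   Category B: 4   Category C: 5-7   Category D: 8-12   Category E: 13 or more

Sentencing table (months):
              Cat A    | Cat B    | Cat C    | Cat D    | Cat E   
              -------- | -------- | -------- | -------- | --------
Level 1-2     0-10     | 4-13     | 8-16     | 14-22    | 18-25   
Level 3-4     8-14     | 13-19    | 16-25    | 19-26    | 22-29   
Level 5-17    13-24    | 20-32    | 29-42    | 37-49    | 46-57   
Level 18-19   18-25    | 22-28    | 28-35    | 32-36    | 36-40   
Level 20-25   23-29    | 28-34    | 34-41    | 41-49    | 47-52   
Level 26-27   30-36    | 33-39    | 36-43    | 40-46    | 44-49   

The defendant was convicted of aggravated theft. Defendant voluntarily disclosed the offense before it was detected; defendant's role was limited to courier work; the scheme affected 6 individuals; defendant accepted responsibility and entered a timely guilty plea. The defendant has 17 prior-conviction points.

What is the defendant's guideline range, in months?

18-25 months

Base offense level for aggravated theft: 5.
R1 applies: 5 − 1 = 4.
R2 does not apply.
R3 applies: 4 − 2 = 2.
R4 applies (level before this adjustment is 2 < 19, so +2): 2 + 2 = 4.
R5 applies: 4 − 4 = 0.
Level 0 is below the minimum of 1; floored at 1.
Final offense level: 1.
Criminal history: 17 prior points → Category E (13+).
Level 1 falls in the 1-2 band.
Grid: Level 1-2 × Category E = 18-25 months.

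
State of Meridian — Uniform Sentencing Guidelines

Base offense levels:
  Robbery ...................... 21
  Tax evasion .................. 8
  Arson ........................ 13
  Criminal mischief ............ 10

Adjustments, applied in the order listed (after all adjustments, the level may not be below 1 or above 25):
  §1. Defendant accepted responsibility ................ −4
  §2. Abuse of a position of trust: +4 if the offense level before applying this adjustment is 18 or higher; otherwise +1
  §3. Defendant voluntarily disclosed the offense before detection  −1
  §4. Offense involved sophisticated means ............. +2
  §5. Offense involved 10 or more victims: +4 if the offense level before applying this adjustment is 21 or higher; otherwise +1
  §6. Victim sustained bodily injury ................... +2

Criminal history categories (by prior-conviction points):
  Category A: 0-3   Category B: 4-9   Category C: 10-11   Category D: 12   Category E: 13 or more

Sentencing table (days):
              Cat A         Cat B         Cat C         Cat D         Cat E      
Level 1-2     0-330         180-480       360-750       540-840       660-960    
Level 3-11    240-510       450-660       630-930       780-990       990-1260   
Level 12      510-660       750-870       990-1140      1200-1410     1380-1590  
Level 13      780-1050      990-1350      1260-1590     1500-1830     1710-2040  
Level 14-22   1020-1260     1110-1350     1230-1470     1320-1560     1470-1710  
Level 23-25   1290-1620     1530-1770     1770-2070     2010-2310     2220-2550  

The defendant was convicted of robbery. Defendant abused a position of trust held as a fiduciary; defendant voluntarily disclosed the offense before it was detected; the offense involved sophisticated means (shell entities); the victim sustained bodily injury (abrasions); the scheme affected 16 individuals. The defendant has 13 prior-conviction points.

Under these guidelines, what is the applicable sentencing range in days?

Base offense level for robbery: 21.
§1 does not apply.
§2 applies (level before this adjustment is 21 ≥ 18, so +4): 21 + 4 = 25.
§3 applies: 25 − 1 = 24.
§4 applies: 24 + 2 = 26.
§5 applies (level before this adjustment is 26 ≥ 21, so +4): 26 + 4 = 30.
§6 applies: 30 + 2 = 32.
Level 32 exceeds the maximum of 25; capped at 25.
Final offense level: 25.
Criminal history: 13 prior points → Category E (13+).
Level 25 falls in the 23-25 band.
Grid: Level 23-25 × Category E = 2220-2550 days.

2220-2550 days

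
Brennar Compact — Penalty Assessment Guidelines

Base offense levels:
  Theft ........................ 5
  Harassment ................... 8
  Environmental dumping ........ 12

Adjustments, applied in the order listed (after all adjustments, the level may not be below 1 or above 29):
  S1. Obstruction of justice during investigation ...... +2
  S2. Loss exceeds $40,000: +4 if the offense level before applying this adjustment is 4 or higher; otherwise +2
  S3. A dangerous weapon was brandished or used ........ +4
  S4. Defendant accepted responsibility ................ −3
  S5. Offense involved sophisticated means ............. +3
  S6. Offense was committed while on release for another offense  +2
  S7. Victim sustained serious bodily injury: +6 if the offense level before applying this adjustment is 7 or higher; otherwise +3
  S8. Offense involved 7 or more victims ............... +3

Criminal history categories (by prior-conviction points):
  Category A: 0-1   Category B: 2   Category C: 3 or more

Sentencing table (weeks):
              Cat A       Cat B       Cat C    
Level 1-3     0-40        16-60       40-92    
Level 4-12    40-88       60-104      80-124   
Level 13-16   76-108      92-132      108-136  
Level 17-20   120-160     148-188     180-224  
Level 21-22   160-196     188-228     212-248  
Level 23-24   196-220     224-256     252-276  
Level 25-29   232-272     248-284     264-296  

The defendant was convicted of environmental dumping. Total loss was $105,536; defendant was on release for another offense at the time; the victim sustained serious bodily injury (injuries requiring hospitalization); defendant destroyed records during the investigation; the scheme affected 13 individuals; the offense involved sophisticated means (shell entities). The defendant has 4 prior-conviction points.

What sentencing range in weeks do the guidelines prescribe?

264-296 weeks

Base offense level for environmental dumping: 12.
S1 applies: 12 + 2 = 14.
S2 applies (level before this adjustment is 14 ≥ 4, so +4): 14 + 4 = 18.
S3 does not apply.
S4 does not apply.
S5 applies: 18 + 3 = 21.
S6 applies: 21 + 2 = 23.
S7 applies (level before this adjustment is 23 ≥ 7, so +6): 23 + 6 = 29.
S8 applies: 29 + 3 = 32.
Level 32 exceeds the maximum of 29; capped at 29.
Final offense level: 29.
Criminal history: 4 prior points → Category C (3+).
Level 29 falls in the 25-29 band.
Grid: Level 25-29 × Category C = 264-296 weeks.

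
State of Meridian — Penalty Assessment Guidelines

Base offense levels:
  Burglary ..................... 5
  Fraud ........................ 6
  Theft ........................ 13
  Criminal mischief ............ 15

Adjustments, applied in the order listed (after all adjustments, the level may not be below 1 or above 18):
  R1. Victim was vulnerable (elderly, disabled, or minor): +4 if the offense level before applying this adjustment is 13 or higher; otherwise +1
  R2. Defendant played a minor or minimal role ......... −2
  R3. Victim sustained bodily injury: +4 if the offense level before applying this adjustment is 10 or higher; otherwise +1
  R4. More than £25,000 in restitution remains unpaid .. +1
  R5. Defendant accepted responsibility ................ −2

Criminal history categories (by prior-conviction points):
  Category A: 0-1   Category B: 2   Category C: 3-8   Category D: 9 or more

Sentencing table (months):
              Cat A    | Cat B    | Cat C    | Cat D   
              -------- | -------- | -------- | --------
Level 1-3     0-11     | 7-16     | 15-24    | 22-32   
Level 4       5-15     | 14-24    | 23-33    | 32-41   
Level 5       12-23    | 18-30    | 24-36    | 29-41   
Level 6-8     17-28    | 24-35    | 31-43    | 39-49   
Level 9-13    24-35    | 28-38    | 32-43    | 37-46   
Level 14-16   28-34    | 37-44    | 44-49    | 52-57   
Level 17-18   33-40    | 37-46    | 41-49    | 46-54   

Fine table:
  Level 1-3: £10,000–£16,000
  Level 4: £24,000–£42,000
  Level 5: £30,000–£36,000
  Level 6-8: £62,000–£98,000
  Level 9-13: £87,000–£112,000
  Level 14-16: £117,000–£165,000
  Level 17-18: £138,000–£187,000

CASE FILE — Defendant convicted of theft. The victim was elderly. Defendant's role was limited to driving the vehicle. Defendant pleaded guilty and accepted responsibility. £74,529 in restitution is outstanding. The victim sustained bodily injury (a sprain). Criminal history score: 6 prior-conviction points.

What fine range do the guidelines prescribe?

Base offense level for theft: 13.
R1 applies (level before this adjustment is 13 ≥ 13, so +4): 13 + 4 = 17.
R2 applies: 17 − 2 = 15.
R3 applies (level before this adjustment is 15 ≥ 10, so +4): 15 + 4 = 19.
R4 applies: 19 + 1 = 20.
R5 applies: 20 − 2 = 18.
Final offense level: 18.
Level 18 falls in the 17-18 band.
Fine table: Level 17-18 → £138,000–£187,000.

£138,000–£187,000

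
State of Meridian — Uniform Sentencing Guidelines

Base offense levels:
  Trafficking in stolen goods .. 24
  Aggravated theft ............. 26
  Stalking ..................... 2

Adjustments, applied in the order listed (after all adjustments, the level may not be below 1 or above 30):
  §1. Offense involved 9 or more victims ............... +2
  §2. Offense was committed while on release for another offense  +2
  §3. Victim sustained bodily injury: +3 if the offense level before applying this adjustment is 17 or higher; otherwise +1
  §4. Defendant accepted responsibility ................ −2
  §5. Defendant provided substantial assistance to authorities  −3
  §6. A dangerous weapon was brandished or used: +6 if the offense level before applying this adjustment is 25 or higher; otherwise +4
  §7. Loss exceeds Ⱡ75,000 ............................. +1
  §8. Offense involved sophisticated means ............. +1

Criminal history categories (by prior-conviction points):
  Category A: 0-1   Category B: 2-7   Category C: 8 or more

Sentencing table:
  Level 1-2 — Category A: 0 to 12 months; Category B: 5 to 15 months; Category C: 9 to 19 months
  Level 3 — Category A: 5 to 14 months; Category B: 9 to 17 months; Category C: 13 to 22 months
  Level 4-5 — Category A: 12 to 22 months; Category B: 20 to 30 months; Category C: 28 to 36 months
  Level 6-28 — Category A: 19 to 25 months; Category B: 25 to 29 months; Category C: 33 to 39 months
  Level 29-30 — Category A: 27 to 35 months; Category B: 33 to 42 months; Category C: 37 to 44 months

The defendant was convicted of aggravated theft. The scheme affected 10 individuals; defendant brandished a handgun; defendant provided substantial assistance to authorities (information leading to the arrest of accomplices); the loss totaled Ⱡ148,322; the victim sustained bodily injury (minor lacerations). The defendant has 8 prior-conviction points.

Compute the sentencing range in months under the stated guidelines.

Base offense level for aggravated theft: 26.
§1 applies: 26 + 2 = 28.
§3 applies (level before this adjustment is 28 ≥ 17, so +3): 28 + 3 = 31.
§5 applies: 31 − 3 = 28.
§6 applies (level before this adjustment is 28 ≥ 25, so +6): 28 + 6 = 34.
§7 applies: 34 + 1 = 35.
Level 35 exceeds the maximum of 30; capped at 30.
Final offense level: 30.
Criminal history: 8 prior points → Category C (8+).
Level 30 falls in the 29-30 band.
Grid: Level 29-30 × Category C = 37-44 months.

37-44 months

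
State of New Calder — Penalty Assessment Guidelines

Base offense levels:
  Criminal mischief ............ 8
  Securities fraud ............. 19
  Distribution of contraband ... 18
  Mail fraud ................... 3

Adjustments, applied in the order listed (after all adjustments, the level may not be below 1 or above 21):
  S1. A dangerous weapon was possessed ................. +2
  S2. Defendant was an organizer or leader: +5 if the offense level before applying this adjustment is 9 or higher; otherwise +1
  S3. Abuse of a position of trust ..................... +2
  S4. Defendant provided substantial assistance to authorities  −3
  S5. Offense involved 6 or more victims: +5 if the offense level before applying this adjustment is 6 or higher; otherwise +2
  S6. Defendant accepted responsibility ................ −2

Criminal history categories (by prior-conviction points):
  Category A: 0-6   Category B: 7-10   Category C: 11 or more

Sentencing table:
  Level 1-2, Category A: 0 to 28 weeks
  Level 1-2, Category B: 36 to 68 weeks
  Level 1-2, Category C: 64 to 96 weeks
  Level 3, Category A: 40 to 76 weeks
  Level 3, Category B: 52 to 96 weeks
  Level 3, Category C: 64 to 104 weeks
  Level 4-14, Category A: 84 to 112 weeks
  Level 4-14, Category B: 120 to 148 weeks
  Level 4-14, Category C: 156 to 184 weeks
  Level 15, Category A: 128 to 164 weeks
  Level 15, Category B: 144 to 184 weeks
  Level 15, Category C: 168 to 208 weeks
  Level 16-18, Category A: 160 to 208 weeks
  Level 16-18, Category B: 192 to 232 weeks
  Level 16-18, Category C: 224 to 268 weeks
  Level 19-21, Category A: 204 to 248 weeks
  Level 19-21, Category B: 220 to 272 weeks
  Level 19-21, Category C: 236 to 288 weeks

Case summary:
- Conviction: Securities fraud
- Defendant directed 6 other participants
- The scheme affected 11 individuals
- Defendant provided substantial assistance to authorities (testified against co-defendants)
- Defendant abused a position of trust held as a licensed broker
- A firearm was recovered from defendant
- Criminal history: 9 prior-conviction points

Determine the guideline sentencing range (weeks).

220-272 weeks

Base offense level for securities fraud: 19.
S1 applies: 19 + 2 = 21.
S2 applies (level before this adjustment is 21 ≥ 9, so +5): 21 + 5 = 26.
S3 applies: 26 + 2 = 28.
S4 applies: 28 − 3 = 25.
S5 applies (level before this adjustment is 25 ≥ 6, so +5): 25 + 5 = 30.
Level 30 exceeds the maximum of 21; capped at 21.
Final offense level: 21.
Criminal history: 9 prior points → Category B (7-10).
Level 21 falls in the 19-21 band.
Grid: Level 19-21 × Category B = 220-272 weeks.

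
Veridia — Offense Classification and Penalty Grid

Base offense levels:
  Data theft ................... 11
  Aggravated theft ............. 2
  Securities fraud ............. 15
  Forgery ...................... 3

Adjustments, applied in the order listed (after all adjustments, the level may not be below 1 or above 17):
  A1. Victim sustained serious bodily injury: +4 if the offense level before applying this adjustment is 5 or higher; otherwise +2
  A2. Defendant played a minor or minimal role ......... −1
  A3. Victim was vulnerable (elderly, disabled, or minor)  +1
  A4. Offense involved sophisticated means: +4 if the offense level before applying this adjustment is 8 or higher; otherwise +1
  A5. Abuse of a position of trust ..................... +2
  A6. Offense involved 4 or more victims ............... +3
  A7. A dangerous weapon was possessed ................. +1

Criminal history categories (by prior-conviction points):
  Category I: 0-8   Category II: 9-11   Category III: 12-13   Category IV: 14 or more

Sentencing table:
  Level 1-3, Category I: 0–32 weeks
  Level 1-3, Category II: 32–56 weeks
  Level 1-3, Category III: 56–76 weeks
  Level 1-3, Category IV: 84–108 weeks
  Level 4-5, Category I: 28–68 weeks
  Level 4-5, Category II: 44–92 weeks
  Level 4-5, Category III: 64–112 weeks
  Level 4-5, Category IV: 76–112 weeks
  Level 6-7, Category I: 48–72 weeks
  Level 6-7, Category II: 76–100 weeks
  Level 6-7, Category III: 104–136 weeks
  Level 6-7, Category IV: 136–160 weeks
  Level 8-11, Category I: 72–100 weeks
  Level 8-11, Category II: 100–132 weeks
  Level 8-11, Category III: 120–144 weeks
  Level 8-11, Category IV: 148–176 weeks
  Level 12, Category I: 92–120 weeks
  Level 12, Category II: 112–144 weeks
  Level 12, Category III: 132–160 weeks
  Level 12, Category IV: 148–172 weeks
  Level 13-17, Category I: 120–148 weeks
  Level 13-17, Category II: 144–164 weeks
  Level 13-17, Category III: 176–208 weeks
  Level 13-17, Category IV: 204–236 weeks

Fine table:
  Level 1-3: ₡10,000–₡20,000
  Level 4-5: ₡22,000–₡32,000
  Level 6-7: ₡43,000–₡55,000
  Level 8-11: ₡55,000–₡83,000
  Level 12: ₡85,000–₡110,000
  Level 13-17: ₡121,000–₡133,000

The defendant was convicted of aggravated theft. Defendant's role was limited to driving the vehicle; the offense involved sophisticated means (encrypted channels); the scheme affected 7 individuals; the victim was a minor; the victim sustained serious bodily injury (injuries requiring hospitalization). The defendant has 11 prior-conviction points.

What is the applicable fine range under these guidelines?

Base offense level for aggravated theft: 2.
A1 applies (level before this adjustment is 2 < 5, so +2): 2 + 2 = 4.
A2 applies: 4 − 1 = 3.
A3 applies: 3 + 1 = 4.
A4 applies (level before this adjustment is 4 < 8, so +1): 4 + 1 = 5.
A6 applies: 5 + 3 = 8.
A7 does not apply.
Final offense level: 8.
Level 8 falls in the 8-11 band.
Fine table: Level 8-11 → ₡55,000–₡83,000.

₡55,000–₡83,000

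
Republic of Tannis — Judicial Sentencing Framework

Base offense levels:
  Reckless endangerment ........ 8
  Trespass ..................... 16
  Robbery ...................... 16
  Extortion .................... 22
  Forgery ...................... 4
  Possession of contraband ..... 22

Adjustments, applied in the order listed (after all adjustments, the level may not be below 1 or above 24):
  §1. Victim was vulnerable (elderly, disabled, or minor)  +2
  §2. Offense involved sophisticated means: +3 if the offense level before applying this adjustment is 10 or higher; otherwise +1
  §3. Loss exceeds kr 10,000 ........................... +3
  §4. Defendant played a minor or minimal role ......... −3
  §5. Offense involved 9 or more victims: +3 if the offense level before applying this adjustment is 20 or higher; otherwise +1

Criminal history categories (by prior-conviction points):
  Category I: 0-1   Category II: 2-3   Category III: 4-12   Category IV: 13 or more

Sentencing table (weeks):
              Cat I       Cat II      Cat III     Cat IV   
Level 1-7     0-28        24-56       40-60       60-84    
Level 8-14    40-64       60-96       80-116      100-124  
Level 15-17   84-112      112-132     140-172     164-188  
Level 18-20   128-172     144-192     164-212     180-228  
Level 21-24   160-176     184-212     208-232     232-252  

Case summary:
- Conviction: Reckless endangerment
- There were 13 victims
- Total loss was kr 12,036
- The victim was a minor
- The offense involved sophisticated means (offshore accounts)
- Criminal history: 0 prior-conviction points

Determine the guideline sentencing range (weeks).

84-112 weeks

Base offense level for reckless endangerment: 8.
§1 applies: 8 + 2 = 10.
§2 applies (level before this adjustment is 10 ≥ 10, so +3): 10 + 3 = 13.
§3 applies: 13 + 3 = 16.
§5 applies (level before this adjustment is 16 < 20, so +1): 16 + 1 = 17.
Final offense level: 17.
Criminal history: 0 prior points → Category I (0-1).
Level 17 falls in the 15-17 band.
Grid: Level 15-17 × Category I = 84-112 weeks.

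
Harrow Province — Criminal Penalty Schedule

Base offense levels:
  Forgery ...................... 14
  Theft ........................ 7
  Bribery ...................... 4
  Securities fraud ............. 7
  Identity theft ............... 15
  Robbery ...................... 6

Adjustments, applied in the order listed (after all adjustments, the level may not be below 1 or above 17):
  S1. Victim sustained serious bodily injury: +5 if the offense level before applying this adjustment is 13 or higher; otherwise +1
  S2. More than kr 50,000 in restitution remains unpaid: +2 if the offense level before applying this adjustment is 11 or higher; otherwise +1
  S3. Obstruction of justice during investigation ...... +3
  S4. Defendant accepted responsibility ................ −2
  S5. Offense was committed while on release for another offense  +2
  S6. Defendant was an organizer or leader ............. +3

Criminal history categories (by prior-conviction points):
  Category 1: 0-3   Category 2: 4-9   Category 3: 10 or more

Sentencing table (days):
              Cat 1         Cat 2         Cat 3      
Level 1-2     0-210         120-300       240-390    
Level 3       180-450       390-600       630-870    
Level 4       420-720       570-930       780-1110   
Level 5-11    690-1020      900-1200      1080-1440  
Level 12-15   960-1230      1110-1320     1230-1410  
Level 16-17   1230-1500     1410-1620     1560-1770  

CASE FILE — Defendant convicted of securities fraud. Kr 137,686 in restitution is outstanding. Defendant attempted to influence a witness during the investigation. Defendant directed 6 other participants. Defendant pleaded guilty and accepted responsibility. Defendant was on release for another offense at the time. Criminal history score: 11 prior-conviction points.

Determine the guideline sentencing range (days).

Base offense level for securities fraud: 7.
S2 applies (level before this adjustment is 7 < 11, so +1): 7 + 1 = 8.
S3 applies: 8 + 3 = 11.
S4 applies: 11 − 2 = 9.
S5 applies: 9 + 2 = 11.
S6 applies: 11 + 3 = 14.
Final offense level: 14.
Criminal history: 11 prior points → Category 3 (10+).
Level 14 falls in the 12-15 band.
Grid: Level 12-15 × Category 3 = 1230-1410 days.

1230-1410 days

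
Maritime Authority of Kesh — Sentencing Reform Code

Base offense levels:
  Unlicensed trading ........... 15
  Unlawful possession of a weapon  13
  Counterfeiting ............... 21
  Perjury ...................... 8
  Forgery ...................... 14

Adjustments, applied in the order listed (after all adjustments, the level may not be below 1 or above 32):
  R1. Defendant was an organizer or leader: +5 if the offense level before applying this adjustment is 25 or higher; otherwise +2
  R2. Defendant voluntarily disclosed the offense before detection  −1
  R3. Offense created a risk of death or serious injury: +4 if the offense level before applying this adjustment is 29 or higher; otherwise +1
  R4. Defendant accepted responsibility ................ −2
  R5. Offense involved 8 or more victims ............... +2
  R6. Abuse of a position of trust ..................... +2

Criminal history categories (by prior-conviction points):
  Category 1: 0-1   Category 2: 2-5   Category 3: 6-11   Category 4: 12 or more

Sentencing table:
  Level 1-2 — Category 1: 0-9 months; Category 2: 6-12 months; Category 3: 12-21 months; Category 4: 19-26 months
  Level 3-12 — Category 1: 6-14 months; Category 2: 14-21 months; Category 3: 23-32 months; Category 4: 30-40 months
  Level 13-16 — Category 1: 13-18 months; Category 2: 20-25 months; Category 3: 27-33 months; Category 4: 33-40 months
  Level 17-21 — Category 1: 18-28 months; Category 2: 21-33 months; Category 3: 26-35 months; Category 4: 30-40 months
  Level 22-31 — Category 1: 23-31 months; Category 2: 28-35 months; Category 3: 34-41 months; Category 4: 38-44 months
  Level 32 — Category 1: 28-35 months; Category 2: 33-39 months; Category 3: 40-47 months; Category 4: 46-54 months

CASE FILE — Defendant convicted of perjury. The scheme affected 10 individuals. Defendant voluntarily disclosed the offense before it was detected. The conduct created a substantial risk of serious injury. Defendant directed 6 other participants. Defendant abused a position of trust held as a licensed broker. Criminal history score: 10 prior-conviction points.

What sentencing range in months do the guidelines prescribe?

Base offense level for perjury: 8.
R1 applies (level before this adjustment is 8 < 25, so +2): 8 + 2 = 10.
R2 applies: 10 − 1 = 9.
R3 applies (level before this adjustment is 9 < 29, so +1): 9 + 1 = 10.
R5 applies: 10 + 2 = 12.
R6 applies: 12 + 2 = 14.
Final offense level: 14.
Criminal history: 10 prior points → Category 3 (6-11).
Level 14 falls in the 13-16 band.
Grid: Level 13-16 × Category 3 = 27-33 months.

27-33 months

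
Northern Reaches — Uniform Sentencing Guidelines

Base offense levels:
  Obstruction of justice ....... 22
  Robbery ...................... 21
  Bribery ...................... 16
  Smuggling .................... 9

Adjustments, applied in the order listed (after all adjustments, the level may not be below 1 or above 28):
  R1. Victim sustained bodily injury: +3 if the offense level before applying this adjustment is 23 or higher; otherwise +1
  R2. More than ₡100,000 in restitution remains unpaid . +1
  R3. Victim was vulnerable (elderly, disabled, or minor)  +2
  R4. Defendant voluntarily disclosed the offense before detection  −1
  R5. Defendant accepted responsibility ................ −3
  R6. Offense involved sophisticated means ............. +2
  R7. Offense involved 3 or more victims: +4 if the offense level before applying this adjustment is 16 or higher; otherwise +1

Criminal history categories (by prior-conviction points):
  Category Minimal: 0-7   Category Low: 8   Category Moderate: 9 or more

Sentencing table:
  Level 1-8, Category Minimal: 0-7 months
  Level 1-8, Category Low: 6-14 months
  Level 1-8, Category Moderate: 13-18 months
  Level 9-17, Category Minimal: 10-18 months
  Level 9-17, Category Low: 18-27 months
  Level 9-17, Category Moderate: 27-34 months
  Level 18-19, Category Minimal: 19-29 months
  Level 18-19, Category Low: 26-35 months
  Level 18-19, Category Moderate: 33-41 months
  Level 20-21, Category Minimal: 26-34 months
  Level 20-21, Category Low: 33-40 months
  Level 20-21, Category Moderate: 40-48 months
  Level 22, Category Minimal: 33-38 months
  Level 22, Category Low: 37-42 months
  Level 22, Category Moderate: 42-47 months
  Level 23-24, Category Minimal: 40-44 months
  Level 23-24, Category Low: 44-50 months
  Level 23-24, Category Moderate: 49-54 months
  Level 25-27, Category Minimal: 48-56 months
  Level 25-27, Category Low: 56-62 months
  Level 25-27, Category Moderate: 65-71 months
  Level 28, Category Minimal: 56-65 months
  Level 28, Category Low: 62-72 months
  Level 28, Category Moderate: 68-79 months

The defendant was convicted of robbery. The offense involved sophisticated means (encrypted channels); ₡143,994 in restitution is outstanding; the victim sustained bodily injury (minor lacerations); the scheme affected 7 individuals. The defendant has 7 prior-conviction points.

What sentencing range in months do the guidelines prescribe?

Base offense level for robbery: 21.
R1 applies (level before this adjustment is 21 < 23, so +1): 21 + 1 = 22.
R2 applies: 22 + 1 = 23.
R3 does not apply.
R6 applies: 23 + 2 = 25.
R7 applies (level before this adjustment is 25 ≥ 16, so +4): 25 + 4 = 29.
Level 29 exceeds the maximum of 28; capped at 28.
Final offense level: 28.
Criminal history: 7 prior points → Category Minimal (0-7).
Level 28 falls in the 28 band.
Grid: Level 28 × Category Minimal = 56-65 months.

56-65 months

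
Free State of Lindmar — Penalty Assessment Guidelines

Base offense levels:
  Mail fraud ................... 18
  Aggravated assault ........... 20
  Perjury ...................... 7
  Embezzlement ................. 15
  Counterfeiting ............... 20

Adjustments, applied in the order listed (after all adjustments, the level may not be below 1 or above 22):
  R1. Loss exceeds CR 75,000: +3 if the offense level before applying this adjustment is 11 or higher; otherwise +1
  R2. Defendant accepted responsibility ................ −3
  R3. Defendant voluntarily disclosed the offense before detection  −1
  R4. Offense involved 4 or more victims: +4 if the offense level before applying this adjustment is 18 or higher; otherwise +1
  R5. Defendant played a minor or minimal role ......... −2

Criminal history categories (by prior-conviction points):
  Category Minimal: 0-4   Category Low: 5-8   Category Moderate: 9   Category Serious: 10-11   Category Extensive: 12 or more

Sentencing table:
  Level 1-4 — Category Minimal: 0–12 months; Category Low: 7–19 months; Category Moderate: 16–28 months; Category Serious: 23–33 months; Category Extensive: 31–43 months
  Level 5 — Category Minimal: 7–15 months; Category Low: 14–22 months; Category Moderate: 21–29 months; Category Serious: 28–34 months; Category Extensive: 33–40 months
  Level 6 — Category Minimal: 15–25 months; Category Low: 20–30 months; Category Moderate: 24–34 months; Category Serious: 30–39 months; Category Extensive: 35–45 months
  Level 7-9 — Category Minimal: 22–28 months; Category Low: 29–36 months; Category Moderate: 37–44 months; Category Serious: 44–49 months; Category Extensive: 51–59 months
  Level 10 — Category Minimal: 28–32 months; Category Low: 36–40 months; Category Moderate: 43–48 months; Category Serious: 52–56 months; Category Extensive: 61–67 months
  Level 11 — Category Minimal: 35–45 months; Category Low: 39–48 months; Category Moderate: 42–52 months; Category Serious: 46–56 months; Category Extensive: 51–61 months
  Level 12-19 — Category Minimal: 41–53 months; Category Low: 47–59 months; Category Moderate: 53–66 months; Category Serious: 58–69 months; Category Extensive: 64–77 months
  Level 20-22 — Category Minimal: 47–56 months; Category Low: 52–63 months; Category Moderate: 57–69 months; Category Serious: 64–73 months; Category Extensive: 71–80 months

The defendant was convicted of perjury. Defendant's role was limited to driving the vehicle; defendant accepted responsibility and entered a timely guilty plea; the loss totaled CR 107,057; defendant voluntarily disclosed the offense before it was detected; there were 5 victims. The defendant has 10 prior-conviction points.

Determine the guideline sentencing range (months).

23-33 months

Base offense level for perjury: 7.
R1 applies (level before this adjustment is 7 < 11, so +1): 7 + 1 = 8.
R2 applies: 8 − 3 = 5.
R3 applies: 5 − 1 = 4.
R4 applies (level before this adjustment is 4 < 18, so +1): 4 + 1 = 5.
R5 applies: 5 − 2 = 3.
Final offense level: 3.
Criminal history: 10 prior points → Category Serious (10-11).
Level 3 falls in the 1-4 band.
Grid: Level 1-4 × Category Serious = 23-33 months.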